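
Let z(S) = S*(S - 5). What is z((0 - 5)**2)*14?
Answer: 7000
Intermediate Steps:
z(S) = S*(-5 + S)
z((0 - 5)**2)*14 = ((0 - 5)**2*(-5 + (0 - 5)**2))*14 = ((-5)**2*(-5 + (-5)**2))*14 = (25*(-5 + 25))*14 = (25*20)*14 = 500*14 = 7000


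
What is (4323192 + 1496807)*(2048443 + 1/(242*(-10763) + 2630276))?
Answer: 305559225108025909/25630 ≈ 1.1922e+13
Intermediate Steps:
(4323192 + 1496807)*(2048443 + 1/(242*(-10763) + 2630276)) = 5819999*(2048443 + 1/(-2604646 + 2630276)) = 5819999*(2048443 + 1/25630) = 5819999*(52501594091/25630) = 305559225108025909/25630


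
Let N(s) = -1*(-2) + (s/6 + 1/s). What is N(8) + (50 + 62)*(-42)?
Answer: -112813/24 ≈ -4700.5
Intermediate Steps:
N(s) = 2 + 1/s + s/6 (N(s) = 2 + (s*(⅙) + 1/s) = 2 + (s/6 + 1/s) = 2 + (1/s + s/6) = 2 + 1/s + s/6)
N(8) + (50 + 62)*(-42) = (2 + 1/8 + (⅙)*8) + (50 + 62)*(-42) = (2 + ⅛ + 4/3) + 112*(-42) = 83/24 - 4704 = -112813/24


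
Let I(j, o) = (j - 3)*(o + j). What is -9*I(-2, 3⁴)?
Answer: 3555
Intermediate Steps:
I(j, o) = (-3 + j)*(j + o)
-9*I(-2, 3⁴) = -9*((-2)² - 3*(-2) - 3*3⁴ - 2*3⁴) = -9*(4 + 6 - 3*81 - 2*81) = -9*(4 + 6 - 243 - 162) = -9*(-395) = 3555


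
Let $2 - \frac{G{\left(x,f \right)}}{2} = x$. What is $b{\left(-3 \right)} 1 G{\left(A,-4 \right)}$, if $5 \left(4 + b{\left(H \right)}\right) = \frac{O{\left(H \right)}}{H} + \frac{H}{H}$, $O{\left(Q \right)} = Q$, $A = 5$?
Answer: $\frac{108}{5} \approx 21.6$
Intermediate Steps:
$G{\left(x,f \right)} = 4 - 2 x$
$b{\left(H \right)} = - \frac{18}{5}$ ($b{\left(H \right)} = -4 + \frac{\frac{H}{H} + \frac{H}{H}}{5} = -4 + \frac{1 + 1}{5} = -4 + \frac{1}{5} \cdot 2 = -4 + \frac{2}{5} = - \frac{18}{5}$)
$b{\left(-3 \right)} 1 G{\left(A,-4 \right)} = \left(- \frac{18}{5}\right) 1 \left(4 - 10\right) = - \frac{18 \left(4 - 10\right)}{5} = \left(- \frac{18}{5}\right) \left(-6\right) = \frac{108}{5}$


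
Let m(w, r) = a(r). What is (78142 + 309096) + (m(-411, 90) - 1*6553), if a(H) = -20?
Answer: 380665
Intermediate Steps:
m(w, r) = -20
(78142 + 309096) + (m(-411, 90) - 1*6553) = (78142 + 309096) + (-20 - 1*6553) = 387238 + (-20 - 6553) = 387238 - 6573 = 380665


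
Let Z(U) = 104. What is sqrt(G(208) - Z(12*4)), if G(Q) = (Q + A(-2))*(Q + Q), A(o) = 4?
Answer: 22*sqrt(182) ≈ 296.80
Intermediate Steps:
G(Q) = 2*Q*(4 + Q) (G(Q) = (Q + 4)*(Q + Q) = (4 + Q)*(2*Q) = 2*Q*(4 + Q))
sqrt(G(208) - Z(12*4)) = sqrt(2*208*(4 + 208) - 1*104) = sqrt(2*208*212 - 104) = sqrt(88192 - 104) = sqrt(88088) = 22*sqrt(182)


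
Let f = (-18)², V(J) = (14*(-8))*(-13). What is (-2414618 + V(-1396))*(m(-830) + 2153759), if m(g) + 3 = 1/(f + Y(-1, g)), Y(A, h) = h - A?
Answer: -2624667876505198/505 ≈ -5.1974e+12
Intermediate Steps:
V(J) = 1456 (V(J) = -112*(-13) = 1456)
f = 324
m(g) = -3 + 1/(325 + g) (m(g) = -3 + 1/(324 + (g - 1*(-1))) = -3 + 1/(324 + (g + 1)) = -3 + 1/(324 + (1 + g)) = -3 + 1/(325 + g))
(-2414618 + V(-1396))*(m(-830) + 2153759) = (-2414618 + 1456)*((-974 - 3*(-830))/(325 - 830) + 2153759) = -2413162*((-974 + 2490)/(-505) + 2153759) = -2413162*(-1/505*1516 + 2153759) = -2413162*(-1516/505 + 2153759) = -2413162*1087646779/505 = -2624667876505198/505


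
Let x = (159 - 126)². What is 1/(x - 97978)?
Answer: -1/96889 ≈ -1.0321e-5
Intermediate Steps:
x = 1089 (x = 33² = 1089)
1/(x - 97978) = 1/(1089 - 97978) = 1/(-96889) = -1/96889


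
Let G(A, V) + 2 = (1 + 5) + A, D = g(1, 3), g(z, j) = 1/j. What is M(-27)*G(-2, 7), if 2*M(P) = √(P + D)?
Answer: 4*I*√15/3 ≈ 5.164*I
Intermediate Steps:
D = ⅓ (D = 1/3 = ⅓ ≈ 0.33333)
G(A, V) = 4 + A (G(A, V) = -2 + ((1 + 5) + A) = -2 + (6 + A) = 4 + A)
M(P) = √(⅓ + P)/2 (M(P) = √(P + ⅓)/2 = √(⅓ + P)/2)
M(-27)*G(-2, 7) = (√(3 + 9*(-27))/6)*(4 - 2) = (√(3 - 243)/6)*2 = (√(-240)/6)*2 = ((4*I*√15)/6)*2 = (2*I*√15/3)*2 = 4*I*√15/3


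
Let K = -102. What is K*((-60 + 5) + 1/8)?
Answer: 22389/4 ≈ 5597.3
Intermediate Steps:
K*((-60 + 5) + 1/8) = -102*((-60 + 5) + 1/8) = -102*(-55 + ⅛) = -102*(-439/8) = 22389/4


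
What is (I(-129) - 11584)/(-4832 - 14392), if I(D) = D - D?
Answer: 1448/2403 ≈ 0.60258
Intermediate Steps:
I(D) = 0
(I(-129) - 11584)/(-4832 - 14392) = (0 - 11584)/(-4832 - 14392) = -11584/(-19224) = -11584*(-1/19224) = 1448/2403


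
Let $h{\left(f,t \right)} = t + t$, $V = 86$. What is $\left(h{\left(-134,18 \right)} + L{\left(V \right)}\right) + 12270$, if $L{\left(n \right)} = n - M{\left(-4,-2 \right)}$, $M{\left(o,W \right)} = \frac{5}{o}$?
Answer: $\frac{49573}{4} \approx 12393.0$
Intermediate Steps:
$L{\left(n \right)} = \frac{5}{4} + n$ ($L{\left(n \right)} = n - \frac{5}{-4} = n - 5 \left(- \frac{1}{4}\right) = n - - \frac{5}{4} = n + \frac{5}{4} = \frac{5}{4} + n$)
$h{\left(f,t \right)} = 2 t$
$\left(h{\left(-134,18 \right)} + L{\left(V \right)}\right) + 12270 = \left(2 \cdot 18 + \left(\frac{5}{4} + 86\right)\right) + 12270 = \left(36 + \frac{349}{4}\right) + 12270 = \frac{493}{4} + 12270 = \frac{49573}{4}$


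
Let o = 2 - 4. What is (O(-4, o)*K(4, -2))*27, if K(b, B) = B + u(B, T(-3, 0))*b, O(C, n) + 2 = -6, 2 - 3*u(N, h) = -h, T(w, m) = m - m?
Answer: -144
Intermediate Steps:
o = -2
T(w, m) = 0
u(N, h) = 2/3 + h/3 (u(N, h) = 2/3 - (-1)*h/3 = 2/3 + h/3)
O(C, n) = -8 (O(C, n) = -2 - 6 = -8)
K(b, B) = B + 2*b/3 (K(b, B) = B + (2/3 + (1/3)*0)*b = B + (2/3 + 0)*b = B + 2*b/3)
(O(-4, o)*K(4, -2))*27 = -8*(-2 + (2/3)*4)*27 = -8*(-2 + 8/3)*27 = -8*2/3*27 = -16/3*27 = -144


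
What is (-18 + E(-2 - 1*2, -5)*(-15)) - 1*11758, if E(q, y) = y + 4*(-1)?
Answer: -11641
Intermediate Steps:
E(q, y) = -4 + y (E(q, y) = y - 4 = -4 + y)
(-18 + E(-2 - 1*2, -5)*(-15)) - 1*11758 = (-18 + (-4 - 5)*(-15)) - 1*11758 = (-18 - 9*(-15)) - 11758 = (-18 + 135) - 11758 = 117 - 11758 = -11641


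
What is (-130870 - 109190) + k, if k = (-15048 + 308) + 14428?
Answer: -240372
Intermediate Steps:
k = -312 (k = -14740 + 14428 = -312)
(-130870 - 109190) + k = (-130870 - 109190) - 312 = -240060 - 312 = -240372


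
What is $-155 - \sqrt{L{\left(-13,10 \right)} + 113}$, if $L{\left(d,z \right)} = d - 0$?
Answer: $-165$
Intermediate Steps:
$L{\left(d,z \right)} = d$ ($L{\left(d,z \right)} = d + 0 = d$)
$-155 - \sqrt{L{\left(-13,10 \right)} + 113} = -155 - \sqrt{-13 + 113} = -155 - \sqrt{100} = -155 - 10 = -165$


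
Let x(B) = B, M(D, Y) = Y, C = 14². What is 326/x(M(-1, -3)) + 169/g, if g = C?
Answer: -63389/588 ≈ -107.80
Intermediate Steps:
C = 196
g = 196
326/x(M(-1, -3)) + 169/g = 326/(-3) + 169/196 = 326*(-⅓) + 169*(1/196) = -326/3 + 169/196 = -63389/588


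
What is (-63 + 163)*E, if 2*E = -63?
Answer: -3150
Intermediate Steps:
E = -63/2 (E = (½)*(-63) = -63/2 ≈ -31.500)
(-63 + 163)*E = (-63 + 163)*(-63/2) = 100*(-63/2) = -3150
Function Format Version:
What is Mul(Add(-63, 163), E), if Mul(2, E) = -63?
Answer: -3150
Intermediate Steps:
E = Rational(-63, 2) (E = Mul(Rational(1, 2), -63) = Rational(-63, 2) ≈ -31.500)
Mul(Add(-63, 163), E) = Mul(Add(-63, 163), Rational(-63, 2)) = Mul(100, Rational(-63, 2)) = -3150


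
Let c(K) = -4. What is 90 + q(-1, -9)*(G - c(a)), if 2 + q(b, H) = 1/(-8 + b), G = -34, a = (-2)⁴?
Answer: 460/3 ≈ 153.33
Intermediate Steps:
a = 16
q(b, H) = -2 + 1/(-8 + b)
90 + q(-1, -9)*(G - c(a)) = 90 + ((17 - 2*(-1))/(-8 - 1))*(-34 - 1*(-4)) = 90 + ((17 + 2)/(-9))*(-34 + 4) = 90 - ⅑*19*(-30) = 90 - 19/9*(-30) = 90 + 190/3 = 460/3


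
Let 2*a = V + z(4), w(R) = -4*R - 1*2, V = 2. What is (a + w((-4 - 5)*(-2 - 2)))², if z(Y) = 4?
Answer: 20449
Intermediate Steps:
w(R) = -2 - 4*R (w(R) = -4*R - 2 = -2 - 4*R)
a = 3 (a = (2 + 4)/2 = (½)*6 = 3)
(a + w((-4 - 5)*(-2 - 2)))² = (3 + (-2 - 4*(-4 - 5)*(-2 - 2)))² = (3 + (-2 - (-36)*(-4)))² = (3 + (-2 - 4*36))² = (3 + (-2 - 144))² = (3 - 146)² = (-143)² = 20449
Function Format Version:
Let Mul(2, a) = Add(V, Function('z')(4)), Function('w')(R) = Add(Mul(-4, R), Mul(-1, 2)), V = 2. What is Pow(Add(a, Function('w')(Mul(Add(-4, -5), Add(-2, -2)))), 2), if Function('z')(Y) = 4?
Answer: 20449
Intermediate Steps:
Function('w')(R) = Add(-2, Mul(-4, R)) (Function('w')(R) = Add(Mul(-4, R), -2) = Add(-2, Mul(-4, R)))
a = 3 (a = Mul(Rational(1, 2), Add(2, 4)) = Mul(Rational(1, 2), 6) = 3)
Pow(Add(a, Function('w')(Mul(Add(-4, -5), Add(-2, -2)))), 2) = Pow(Add(3, Add(-2, Mul(-4, Mul(Add(-4, -5), Add(-2, -2))))), 2) = Pow(Add(3, Add(-2, Mul(-4, Mul(-9, -4)))), 2) = Pow(Add(3, Add(-2, Mul(-4, 36))), 2) = Pow(Add(3, Add(-2, -144)), 2) = Pow(Add(3, -146), 2) = Pow(-143, 2) = 20449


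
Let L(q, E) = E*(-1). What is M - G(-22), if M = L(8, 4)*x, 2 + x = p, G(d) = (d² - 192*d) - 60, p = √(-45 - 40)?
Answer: -4640 - 4*I*√85 ≈ -4640.0 - 36.878*I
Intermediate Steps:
L(q, E) = -E
p = I*√85 (p = √(-85) = I*√85 ≈ 9.2195*I)
G(d) = -60 + d² - 192*d
x = -2 + I*√85 ≈ -2.0 + 9.2195*I
M = 8 - 4*I*√85 (M = (-1*4)*(-2 + I*√85) = -4*(-2 + I*√85) = 8 - 4*I*√85 ≈ 8.0 - 36.878*I)
M - G(-22) = (8 - 4*I*√85) - (-60 + (-22)² - 192*(-22)) = (8 - 4*I*√85) - (-60 + 484 + 4224) = (8 - 4*I*√85) - 1*4648 = (8 - 4*I*√85) - 4648 = -4640 - 4*I*√85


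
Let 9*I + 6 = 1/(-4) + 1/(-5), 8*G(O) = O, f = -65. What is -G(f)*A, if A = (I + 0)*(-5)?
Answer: 2795/96 ≈ 29.115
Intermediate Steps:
G(O) = O/8
I = -43/60 (I = -2/3 + (1/(-4) + 1/(-5))/9 = -2/3 + (1*(-1/4) + 1*(-1/5))/9 = -2/3 + (-1/4 - 1/5)/9 = -2/3 + (1/9)*(-9/20) = -2/3 - 1/20 = -43/60 ≈ -0.71667)
A = 43/12 (A = (-43/60 + 0)*(-5) = -43/60*(-5) = 43/12 ≈ 3.5833)
-G(f)*A = -(1/8)*(-65)*43/12 = -(-65)*43/(8*12) = -1*(-2795/96) = 2795/96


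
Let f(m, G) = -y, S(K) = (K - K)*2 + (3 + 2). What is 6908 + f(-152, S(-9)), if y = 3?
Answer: 6905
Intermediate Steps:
S(K) = 5 (S(K) = 0*2 + 5 = 0 + 5 = 5)
f(m, G) = -3 (f(m, G) = -1*3 = -3)
6908 + f(-152, S(-9)) = 6908 - 3 = 6905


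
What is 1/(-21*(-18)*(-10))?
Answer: -1/3780 ≈ -0.00026455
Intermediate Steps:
1/(-21*(-18)*(-10)) = 1/(378*(-10)) = 1/(-3780) = -1/3780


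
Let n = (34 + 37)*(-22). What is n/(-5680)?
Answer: 11/40 ≈ 0.27500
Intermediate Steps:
n = -1562 (n = 71*(-22) = -1562)
n/(-5680) = -1562/(-5680) = -1562*(-1/5680) = 11/40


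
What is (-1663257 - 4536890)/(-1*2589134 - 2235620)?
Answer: 6200147/4824754 ≈ 1.2851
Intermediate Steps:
(-1663257 - 4536890)/(-1*2589134 - 2235620) = -6200147/(-2589134 - 2235620) = -6200147/(-4824754) = -6200147*(-1/4824754) = 6200147/4824754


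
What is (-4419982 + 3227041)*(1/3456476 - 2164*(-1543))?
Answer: -13768153309365384573/3456476 ≈ -3.9833e+12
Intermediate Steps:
(-4419982 + 3227041)*(1/3456476 - 2164*(-1543)) = -1192941*(1/3456476 + 3339052) = -1192941*11541353100753/3456476 = -13768153309365384573/3456476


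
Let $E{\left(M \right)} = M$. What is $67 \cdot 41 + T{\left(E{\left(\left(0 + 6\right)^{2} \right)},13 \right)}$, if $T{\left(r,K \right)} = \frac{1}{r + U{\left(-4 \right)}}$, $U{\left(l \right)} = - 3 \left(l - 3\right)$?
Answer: $\frac{156580}{57} \approx 2747.0$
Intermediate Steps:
$U{\left(l \right)} = 9 - 3 l$ ($U{\left(l \right)} = - 3 \left(-3 + l\right) = 9 - 3 l$)
$T{\left(r,K \right)} = \frac{1}{21 + r}$ ($T{\left(r,K \right)} = \frac{1}{r + \left(9 - -12\right)} = \frac{1}{r + \left(9 + 12\right)} = \frac{1}{r + 21} = \frac{1}{21 + r}$)
$67 \cdot 41 + T{\left(E{\left(\left(0 + 6\right)^{2} \right)},13 \right)} = 67 \cdot 41 + \frac{1}{21 + \left(0 + 6\right)^{2}} = 2747 + \frac{1}{21 + 6^{2}} = 2747 + \frac{1}{21 + 36} = 2747 + \frac{1}{57} = \frac{156580}{57}$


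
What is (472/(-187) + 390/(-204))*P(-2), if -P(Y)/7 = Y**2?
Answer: 23226/187 ≈ 124.20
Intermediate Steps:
P(Y) = -7*Y**2
(472/(-187) + 390/(-204))*P(-2) = (472/(-187) + 390/(-204))*(-7*(-2)**2) = (472*(-1/187) + 390*(-1/204))*(-7*4) = (-472/187 - 65/34)*(-28) = -1659/374*(-28) = 23226/187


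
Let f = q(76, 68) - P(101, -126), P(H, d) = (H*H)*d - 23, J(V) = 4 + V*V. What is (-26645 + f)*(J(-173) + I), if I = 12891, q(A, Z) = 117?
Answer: 53907750504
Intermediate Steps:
J(V) = 4 + V²
P(H, d) = -23 + d*H² (P(H, d) = H²*d - 23 = d*H² - 23 = -23 + d*H²)
f = 1285466 (f = 117 - (-23 - 126*101²) = 117 - (-23 - 126*10201) = 117 - (-23 - 1285326) = 117 - 1*(-1285349) = 117 + 1285349 = 1285466)
(-26645 + f)*(J(-173) + I) = (-26645 + 1285466)*((4 + (-173)²) + 12891) = 1258821*((4 + 29929) + 12891) = 1258821*(29933 + 12891) = 1258821*42824 = 53907750504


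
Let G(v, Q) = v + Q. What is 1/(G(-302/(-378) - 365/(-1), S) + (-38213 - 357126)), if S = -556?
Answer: -189/74755019 ≈ -2.5283e-6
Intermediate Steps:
G(v, Q) = Q + v
1/(G(-302/(-378) - 365/(-1), S) + (-38213 - 357126)) = 1/((-556 + (-302/(-378) - 365/(-1))) + (-38213 - 357126)) = 1/((-556 + (-302*(-1/378) - 365*(-1))) - 395339) = 1/((-556 + (151/189 + 365)) - 395339) = 1/((-556 + 69136/189) - 395339) = 1/(-35948/189 - 395339) = 1/(-74755019/189) = -189/74755019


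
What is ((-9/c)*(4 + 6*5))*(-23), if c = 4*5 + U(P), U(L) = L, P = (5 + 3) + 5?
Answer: 2346/11 ≈ 213.27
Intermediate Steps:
P = 13 (P = 8 + 5 = 13)
c = 33 (c = 4*5 + 13 = 20 + 13 = 33)
((-9/c)*(4 + 6*5))*(-23) = ((-9/33)*(4 + 6*5))*(-23) = ((-9*1/33)*(4 + 30))*(-23) = -3/11*34*(-23) = -102/11*(-23) = 2346/11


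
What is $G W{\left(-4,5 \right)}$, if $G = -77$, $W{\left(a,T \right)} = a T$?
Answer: $1540$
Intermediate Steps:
$W{\left(a,T \right)} = T a$
$G W{\left(-4,5 \right)} = - 77 \cdot 5 \left(-4\right) = \left(-77\right) \left(-20\right) = 1540$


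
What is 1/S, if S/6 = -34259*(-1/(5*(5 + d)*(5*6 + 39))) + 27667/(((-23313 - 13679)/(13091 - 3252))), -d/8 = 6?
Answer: -91462720/4039585927783 ≈ -2.2642e-5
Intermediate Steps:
d = -48 (d = -8*6 = -48)
S = -4039585927783/91462720 (S = 6*(-34259*(-1/(5*(5 - 48)*(5*6 + 39))) + 27667/(((-23313 - 13679)/(13091 - 3252)))) = 6*(-34259*1/(215*(30 + 39)) + 27667/((-36992/9839))) = 6*(-34259/(69*215) + 27667/((-36992*1/9839))) = 6*(-34259/14835 + 27667/(-36992/9839)) = 6*(-34259*1/14835 + 27667*(-9839/36992)) = 6*(-34259/14835 - 272215613/36992) = 6*(-4039585927783/548776320) = -4039585927783/91462720 ≈ -44167.)
1/S = 1/(-4039585927783/91462720) = -91462720/4039585927783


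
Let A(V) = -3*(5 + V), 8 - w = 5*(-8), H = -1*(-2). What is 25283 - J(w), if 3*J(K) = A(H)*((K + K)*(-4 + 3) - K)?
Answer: 24275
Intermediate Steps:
H = 2
w = 48 (w = 8 - 5*(-8) = 8 - 1*(-40) = 8 + 40 = 48)
A(V) = -15 - 3*V
J(K) = 21*K (J(K) = ((-15 - 3*2)*((K + K)*(-4 + 3) - K))/3 = ((-15 - 6)*((2*K)*(-1) - K))/3 = (-21*(-2*K - K))/3 = (-(-63)*K)/3 = (63*K)/3 = 21*K)
25283 - J(w) = 25283 - 21*48 = 25283 - 1*1008 = 25283 - 1008 = 24275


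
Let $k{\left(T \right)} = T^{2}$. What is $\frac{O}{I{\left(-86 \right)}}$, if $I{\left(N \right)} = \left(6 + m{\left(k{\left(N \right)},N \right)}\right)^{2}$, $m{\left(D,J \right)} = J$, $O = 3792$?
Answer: $\frac{237}{400} \approx 0.5925$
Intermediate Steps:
$I{\left(N \right)} = \left(6 + N\right)^{2}$
$\frac{O}{I{\left(-86 \right)}} = \frac{3792}{\left(6 - 86\right)^{2}} = \frac{3792}{\left(-80\right)^{2}} = \frac{3792}{6400} = 3792 \cdot \frac{1}{6400} = \frac{237}{400}$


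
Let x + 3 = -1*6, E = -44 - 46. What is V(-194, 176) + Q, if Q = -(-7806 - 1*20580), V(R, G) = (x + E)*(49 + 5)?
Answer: 23040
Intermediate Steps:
E = -90
x = -9 (x = -3 - 1*6 = -3 - 6 = -9)
V(R, G) = -5346 (V(R, G) = (-9 - 90)*(49 + 5) = -99*54 = -5346)
Q = 28386 (Q = -(-7806 - 20580) = -1*(-28386) = 28386)
V(-194, 176) + Q = -5346 + 28386 = 23040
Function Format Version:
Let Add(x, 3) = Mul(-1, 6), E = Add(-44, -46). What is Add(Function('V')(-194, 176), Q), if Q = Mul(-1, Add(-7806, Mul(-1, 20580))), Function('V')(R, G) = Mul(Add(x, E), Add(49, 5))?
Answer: 23040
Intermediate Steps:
E = -90
x = -9 (x = Add(-3, Mul(-1, 6)) = Add(-3, -6) = -9)
Function('V')(R, G) = -5346 (Function('V')(R, G) = Mul(Add(-9, -90), Add(49, 5)) = Mul(-99, 54) = -5346)
Q = 28386 (Q = Mul(-1, Add(-7806, -20580)) = Mul(-1, -28386) = 28386)
Add(Function('V')(-194, 176), Q) = Add(-5346, 28386) = 23040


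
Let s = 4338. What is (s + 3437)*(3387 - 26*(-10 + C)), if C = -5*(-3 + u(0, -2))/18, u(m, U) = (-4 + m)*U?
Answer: 257725700/9 ≈ 2.8636e+7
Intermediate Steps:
u(m, U) = U*(-4 + m)
C = -25/18 (C = -5*(-3 - 2*(-4 + 0))/18 = -5*(-3 - 2*(-4))*(1/18) = -5*(-3 + 8)*(1/18) = -5*5*(1/18) = -25*1/18 = -25/18 ≈ -1.3889)
(s + 3437)*(3387 - 26*(-10 + C)) = (4338 + 3437)*(3387 - 26*(-10 - 25/18)) = 7775*(3387 - 26*(-205/18)) = 7775*(3387 + 2665/9) = 7775*(33148/9) = 257725700/9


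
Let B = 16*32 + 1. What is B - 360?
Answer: 153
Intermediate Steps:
B = 513 (B = 512 + 1 = 513)
B - 360 = 513 - 360 = 153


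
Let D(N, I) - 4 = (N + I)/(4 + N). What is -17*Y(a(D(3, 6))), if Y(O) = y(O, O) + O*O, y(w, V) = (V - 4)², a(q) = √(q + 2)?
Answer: -3638/7 + 136*√357/7 ≈ -152.62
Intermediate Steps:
D(N, I) = 4 + (I + N)/(4 + N) (D(N, I) = 4 + (N + I)/(4 + N) = 4 + (I + N)/(4 + N))
a(q) = √(2 + q)
y(w, V) = (-4 + V)²
Y(O) = O² + (-4 + O)² (Y(O) = (-4 + O)² + O*O = (-4 + O)² + O² = O² + (-4 + O)²)
-17*Y(a(D(3, 6))) = -17*((√(2 + (16 + 6 + 5*3)/(4 + 3)))² + (-4 + √(2 + (16 + 6 + 5*3)/(4 + 3)))²) = -17*((√(2 + (16 + 6 + 15)/7))² + (-4 + √(2 + (16 + 6 + 15)/7))²) = -17*((√(2 + (⅐)*37))² + (-4 + √(2 + (⅐)*37))²) = -17*((√(2 + 37/7))² + (-4 + √(2 + 37/7))²) = -17*((√(51/7))² + (-4 + √(51/7))²) = -17*((√357/7)² + (-4 + √357/7)²) = -17*(51/7 + (-4 + √357/7)²) = -867/7 - 17*(-4 + √357/7)²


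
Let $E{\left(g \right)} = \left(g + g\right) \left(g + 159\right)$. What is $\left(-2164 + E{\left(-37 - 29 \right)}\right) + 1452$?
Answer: $-12988$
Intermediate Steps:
$E{\left(g \right)} = 2 g \left(159 + g\right)$
$\left(-2164 + E{\left(-37 - 29 \right)}\right) + 1452 = \left(-2164 + 2 \left(-37 - 29\right) \left(159 - 66\right)\right) + 1452 = \left(-2164 + 2 \left(-66\right) \left(159 - 66\right)\right) + 1452 = \left(-2164 + 2 \left(-66\right) 93\right) + 1452 = \left(-2164 - 12276\right) + 1452 = -14440 + 1452 = -12988$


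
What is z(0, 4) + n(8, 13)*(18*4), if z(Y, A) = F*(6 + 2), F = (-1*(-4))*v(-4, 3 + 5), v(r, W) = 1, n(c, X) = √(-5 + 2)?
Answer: 32 + 72*I*√3 ≈ 32.0 + 124.71*I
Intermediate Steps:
n(c, X) = I*√3 (n(c, X) = √(-3) = I*√3)
F = 4 (F = -1*(-4)*1 = 4*1 = 4)
z(Y, A) = 32 (z(Y, A) = 4*(6 + 2) = 4*8 = 32)
z(0, 4) + n(8, 13)*(18*4) = 32 + (I*√3)*(18*4) = 32 + (I*√3)*72 = 32 + 72*I*√3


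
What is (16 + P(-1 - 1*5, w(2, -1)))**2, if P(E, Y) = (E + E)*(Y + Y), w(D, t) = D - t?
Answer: 3136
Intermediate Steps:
P(E, Y) = 4*E*Y (P(E, Y) = (2*E)*(2*Y) = 4*E*Y)
(16 + P(-1 - 1*5, w(2, -1)))**2 = (16 + 4*(-1 - 1*5)*(2 - 1*(-1)))**2 = (16 + 4*(-1 - 5)*(2 + 1))**2 = (16 + 4*(-6)*3)**2 = (16 - 72)**2 = (-56)**2 = 3136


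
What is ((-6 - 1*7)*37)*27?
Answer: -12987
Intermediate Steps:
((-6 - 1*7)*37)*27 = ((-6 - 7)*37)*27 = -13*37*27 = -481*27 = -12987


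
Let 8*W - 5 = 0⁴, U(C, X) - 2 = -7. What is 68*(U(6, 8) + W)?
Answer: -595/2 ≈ -297.50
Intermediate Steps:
U(C, X) = -5 (U(C, X) = 2 - 7 = -5)
W = 5/8 (W = 5/8 + (⅛)*0⁴ = 5/8 + (⅛)*0 = 5/8 + 0 = 5/8 ≈ 0.62500)
68*(U(6, 8) + W) = 68*(-5 + 5/8) = 68*(-35/8) = -595/2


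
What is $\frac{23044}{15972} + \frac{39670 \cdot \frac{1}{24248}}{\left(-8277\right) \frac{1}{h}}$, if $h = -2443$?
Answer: $\frac{12247726611}{6360300628} \approx 1.9257$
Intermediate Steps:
$\frac{23044}{15972} + \frac{39670 \cdot \frac{1}{24248}}{\left(-8277\right) \frac{1}{h}} = \frac{23044}{15972} + \frac{39670 \cdot \frac{1}{24248}}{\left(-8277\right) \frac{1}{-2443}} = 23044 \cdot \frac{1}{15972} + \frac{39670 \cdot \frac{1}{24248}}{\left(-8277\right) \left(- \frac{1}{2443}\right)} = \frac{5761}{3993} + \frac{19835}{12124 \cdot \frac{8277}{2443}} = \frac{5761}{3993} + \frac{19835}{12124} \cdot \frac{2443}{8277} = \frac{5761}{3993} + \frac{6922415}{14335764} = \frac{12247726611}{6360300628}$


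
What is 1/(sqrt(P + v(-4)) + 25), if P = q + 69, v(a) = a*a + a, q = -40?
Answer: 25/584 - sqrt(41)/584 ≈ 0.031844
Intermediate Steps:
v(a) = a + a**2 (v(a) = a**2 + a = a + a**2)
P = 29 (P = -40 + 69 = 29)
1/(sqrt(P + v(-4)) + 25) = 1/(sqrt(29 - 4*(1 - 4)) + 25) = 1/(sqrt(29 - 4*(-3)) + 25) = 1/(sqrt(29 + 12) + 25) = 1/(sqrt(41) + 25) = 1/(25 + sqrt(41))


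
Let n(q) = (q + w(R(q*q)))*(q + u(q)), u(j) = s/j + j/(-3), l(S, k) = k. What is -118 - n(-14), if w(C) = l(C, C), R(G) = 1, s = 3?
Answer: -10169/42 ≈ -242.12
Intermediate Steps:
w(C) = C
u(j) = 3/j - j/3 (u(j) = 3/j + j/(-3) = 3/j + j*(-⅓) = 3/j - j/3)
n(q) = (1 + q)*(3/q + 2*q/3) (n(q) = (q + 1)*(q + (3/q - q/3)) = (1 + q)*(3/q + 2*q/3))
-118 - n(-14) = -118 - (9 - 14*(9 + 2*(-14) + 2*(-14)²))/(3*(-14)) = -118 - (-1)*(9 - 14*(9 - 28 + 2*196))/(3*14) = -118 - (-1)*(9 - 14*(9 - 28 + 392))/(3*14) = -118 - (-1)*(9 - 14*373)/(3*14) = -118 - (-1)*(9 - 5222)/(3*14) = -118 - (-1)*(-5213)/(3*14) = -118 - 1*5213/42 = -118 - 5213/42 = -10169/42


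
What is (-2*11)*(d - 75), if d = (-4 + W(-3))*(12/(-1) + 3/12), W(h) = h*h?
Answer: 5885/2 ≈ 2942.5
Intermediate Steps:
W(h) = h²
d = -235/4 (d = (-4 + (-3)²)*(12/(-1) + 3/12) = (-4 + 9)*(12*(-1) + 3*(1/12)) = 5*(-12 + ¼) = 5*(-47/4) = -235/4 ≈ -58.750)
(-2*11)*(d - 75) = (-2*11)*(-235/4 - 75) = -22*(-535/4) = 5885/2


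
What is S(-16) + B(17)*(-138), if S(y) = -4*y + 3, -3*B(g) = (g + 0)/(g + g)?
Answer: 90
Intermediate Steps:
B(g) = -⅙ (B(g) = -(g + 0)/(3*(g + g)) = -g/(3*(2*g)) = -g*1/(2*g)/3 = -⅓*½ = -⅙)
S(y) = 3 - 4*y
S(-16) + B(17)*(-138) = (3 - 4*(-16)) - ⅙*(-138) = (3 + 64) + 23 = 67 + 23 = 90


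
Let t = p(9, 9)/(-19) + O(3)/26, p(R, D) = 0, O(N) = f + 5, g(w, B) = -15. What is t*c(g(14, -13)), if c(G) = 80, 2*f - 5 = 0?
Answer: 300/13 ≈ 23.077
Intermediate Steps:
f = 5/2 (f = 5/2 + (1/2)*0 = 5/2 + 0 = 5/2 ≈ 2.5000)
O(N) = 15/2 (O(N) = 5/2 + 5 = 15/2)
t = 15/52 (t = 0/(-19) + (15/2)/26 = 0*(-1/19) + (15/2)*(1/26) = 0 + 15/52 = 15/52 ≈ 0.28846)
t*c(g(14, -13)) = (15/52)*80 = 300/13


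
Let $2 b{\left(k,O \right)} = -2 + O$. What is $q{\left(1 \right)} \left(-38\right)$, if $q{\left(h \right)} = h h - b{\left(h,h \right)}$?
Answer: $-57$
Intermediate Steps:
$b{\left(k,O \right)} = -1 + \frac{O}{2}$ ($b{\left(k,O \right)} = \frac{-2 + O}{2} = -1 + \frac{O}{2}$)
$q{\left(h \right)} = 1 + h^{2} - \frac{h}{2}$ ($q{\left(h \right)} = h h - \left(-1 + \frac{h}{2}\right) = h^{2} - \left(-1 + \frac{h}{2}\right) = 1 + h^{2} - \frac{h}{2}$)
$q{\left(1 \right)} \left(-38\right) = \left(1 + 1^{2} - \frac{1}{2}\right) \left(-38\right) = \left(1 + 1 - \frac{1}{2}\right) \left(-38\right) = \frac{3}{2} \left(-38\right) = -57$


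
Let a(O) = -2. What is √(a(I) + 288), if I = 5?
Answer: √286 ≈ 16.912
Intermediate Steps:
√(a(I) + 288) = √(-2 + 288) = √286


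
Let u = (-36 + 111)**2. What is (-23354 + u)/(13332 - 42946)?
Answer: 17729/29614 ≈ 0.59867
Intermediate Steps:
u = 5625 (u = 75**2 = 5625)
(-23354 + u)/(13332 - 42946) = (-23354 + 5625)/(13332 - 42946) = -17729/(-29614) = -17729*(-1/29614) = 17729/29614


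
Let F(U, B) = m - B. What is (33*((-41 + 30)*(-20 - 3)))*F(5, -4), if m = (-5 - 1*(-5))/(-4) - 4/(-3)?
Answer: 44528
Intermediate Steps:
m = 4/3 (m = (-5 + 5)*(-¼) - 4*(-⅓) = 0*(-¼) + 4/3 = 0 + 4/3 = 4/3 ≈ 1.3333)
F(U, B) = 4/3 - B
(33*((-41 + 30)*(-20 - 3)))*F(5, -4) = (33*((-41 + 30)*(-20 - 3)))*(4/3 - 1*(-4)) = (33*(-11*(-23)))*(4/3 + 4) = (33*253)*(16/3) = 8349*(16/3) = 44528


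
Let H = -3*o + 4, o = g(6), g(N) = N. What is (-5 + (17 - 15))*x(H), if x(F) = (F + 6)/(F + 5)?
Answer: -8/3 ≈ -2.6667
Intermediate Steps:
o = 6
H = -14 (H = -3*6 + 4 = -18 + 4 = -14)
x(F) = (6 + F)/(5 + F)
(-5 + (17 - 15))*x(H) = (-5 + (17 - 15))*((6 - 14)/(5 - 14)) = (-5 + 2)*(-8/(-9)) = -(-1)*(-8)/3 = -3*8/9 = -8/3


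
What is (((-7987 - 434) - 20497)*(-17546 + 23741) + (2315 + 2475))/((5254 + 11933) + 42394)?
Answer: -179142220/59581 ≈ -3006.7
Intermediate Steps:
(((-7987 - 434) - 20497)*(-17546 + 23741) + (2315 + 2475))/((5254 + 11933) + 42394) = ((-8421 - 20497)*6195 + 4790)/(17187 + 42394) = (-28918*6195 + 4790)/59581 = (-179147010 + 4790)*(1/59581) = -179142220*1/59581 = -179142220/59581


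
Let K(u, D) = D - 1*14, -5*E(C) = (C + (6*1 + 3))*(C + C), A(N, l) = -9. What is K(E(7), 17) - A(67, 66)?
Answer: 12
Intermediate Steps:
E(C) = -2*C*(9 + C)/5 (E(C) = -(C + (6*1 + 3))*(C + C)/5 = -(C + (6 + 3))*2*C/5 = -(C + 9)*2*C/5 = -(9 + C)*2*C/5 = -2*C*(9 + C)/5)
K(u, D) = -14 + D (K(u, D) = D - 14 = -14 + D)
K(E(7), 17) - A(67, 66) = (-14 + 17) - 1*(-9) = 3 + 9 = 12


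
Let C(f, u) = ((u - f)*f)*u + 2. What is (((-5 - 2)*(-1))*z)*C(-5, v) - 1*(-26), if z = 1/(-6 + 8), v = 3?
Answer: -387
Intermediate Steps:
C(f, u) = 2 + f*u*(u - f) (C(f, u) = (f*(u - f))*u + 2 = f*u*(u - f) + 2 = 2 + f*u*(u - f))
z = 1/2 ≈ 0.50000
(((-5 - 2)*(-1))*z)*C(-5, v) - 1*(-26) = (((-5 - 2)*(-1))*(1/2))*(2 - 5*3**2 - 1*3*(-5)**2) - 1*(-26) = (-7*(-1)*(1/2))*(2 - 5*9 - 1*3*25) + 26 = (7*(1/2))*(2 - 45 - 75) + 26 = (7/2)*(-118) + 26 = -413 + 26 = -387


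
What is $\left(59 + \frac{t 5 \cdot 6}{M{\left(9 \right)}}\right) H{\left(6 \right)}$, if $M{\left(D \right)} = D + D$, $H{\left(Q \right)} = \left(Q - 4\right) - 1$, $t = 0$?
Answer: $59$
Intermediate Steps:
$H{\left(Q \right)} = -5 + Q$ ($H{\left(Q \right)} = \left(-4 + Q\right) - 1 = -5 + Q$)
$M{\left(D \right)} = 2 D$
$\left(59 + \frac{t 5 \cdot 6}{M{\left(9 \right)}}\right) H{\left(6 \right)} = \left(59 + \frac{0 \cdot 5 \cdot 6}{2 \cdot 9}\right) \left(-5 + 6\right) = \left(59 + \frac{0 \cdot 6}{18}\right) 1 = \left(59 + 0 \cdot \frac{1}{18}\right) 1 = \left(59 + 0\right) 1 = 59 \cdot 1 = 59$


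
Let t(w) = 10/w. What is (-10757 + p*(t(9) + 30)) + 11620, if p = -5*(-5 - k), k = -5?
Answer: 863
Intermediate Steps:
p = 0 (p = -5*(-5 - 1*(-5)) = -5*(-5 + 5) = -5*0 = 0)
(-10757 + p*(t(9) + 30)) + 11620 = (-10757 + 0*(10/9 + 30)) + 11620 = (-10757 + 0*(280/9)) + 11620 = (-10757 + 0) + 11620 = -10757 + 11620 = 863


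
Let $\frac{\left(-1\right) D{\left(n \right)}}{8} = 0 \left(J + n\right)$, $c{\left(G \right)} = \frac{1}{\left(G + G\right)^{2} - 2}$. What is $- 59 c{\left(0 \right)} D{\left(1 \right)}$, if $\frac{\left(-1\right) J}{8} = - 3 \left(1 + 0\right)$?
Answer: $0$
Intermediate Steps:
$J = 24$ ($J = - 8 \left(- 3 \left(1 + 0\right)\right) = - 8 \left(\left(-3\right) 1\right) = \left(-8\right) \left(-3\right) = 24$)
$c{\left(G \right)} = \frac{1}{-2 + 4 G^{2}}$ ($c{\left(G \right)} = \frac{1}{\left(2 G\right)^{2} - 2} = \frac{1}{4 G^{2} - 2} = \frac{1}{-2 + 4 G^{2}}$)
$D{\left(n \right)} = 0$ ($D{\left(n \right)} = - 8 \cdot 0 \left(24 + n\right) = \left(-8\right) 0 = 0$)
$- 59 c{\left(0 \right)} D{\left(1 \right)} = - 59 \frac{1}{2 \left(-1 + 2 \cdot 0^{2}\right)} 0 = - 59 \frac{1}{2 \left(-1 + 2 \cdot 0\right)} 0 = - 59 \frac{1}{2 \left(-1 + 0\right)} 0 = - 59 \frac{1}{2 \left(-1\right)} 0 = - 59 \cdot \frac{1}{2} \left(-1\right) 0 = \left(-59\right) \left(- \frac{1}{2}\right) 0 = \frac{59}{2} \cdot 0 = 0$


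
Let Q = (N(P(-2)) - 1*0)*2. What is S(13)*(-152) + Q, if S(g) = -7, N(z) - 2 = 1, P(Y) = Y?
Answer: 1070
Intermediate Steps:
N(z) = 3 (N(z) = 2 + 1 = 3)
Q = 6 (Q = (3 - 1*0)*2 = (3 + 0)*2 = 3*2 = 6)
S(13)*(-152) + Q = -7*(-152) + 6 = 1064 + 6 = 1070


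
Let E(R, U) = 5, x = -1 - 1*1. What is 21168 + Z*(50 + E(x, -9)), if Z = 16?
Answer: 22048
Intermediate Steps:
x = -2 (x = -1 - 1 = -2)
21168 + Z*(50 + E(x, -9)) = 21168 + 16*(50 + 5) = 21168 + 16*55 = 21168 + 880 = 22048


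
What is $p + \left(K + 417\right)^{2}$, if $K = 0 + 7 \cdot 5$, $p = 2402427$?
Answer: $2606731$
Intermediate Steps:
$K = 35$ ($K = 0 + 35 = 35$)
$p + \left(K + 417\right)^{2} = 2402427 + \left(35 + 417\right)^{2} = 2402427 + 452^{2} = 2402427 + 204304 = 2606731$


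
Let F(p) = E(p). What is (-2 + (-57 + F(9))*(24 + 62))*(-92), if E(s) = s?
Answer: 379960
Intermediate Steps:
F(p) = p
(-2 + (-57 + F(9))*(24 + 62))*(-92) = (-2 + (-57 + 9)*(24 + 62))*(-92) = (-2 - 48*86)*(-92) = (-2 - 4128)*(-92) = -4130*(-92) = 379960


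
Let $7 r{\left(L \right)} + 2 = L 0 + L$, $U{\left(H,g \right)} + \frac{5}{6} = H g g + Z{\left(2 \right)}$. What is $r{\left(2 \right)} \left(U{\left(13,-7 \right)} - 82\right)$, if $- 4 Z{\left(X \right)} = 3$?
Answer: $0$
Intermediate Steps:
$Z{\left(X \right)} = - \frac{3}{4}$ ($Z{\left(X \right)} = \left(- \frac{1}{4}\right) 3 = - \frac{3}{4}$)
$U{\left(H,g \right)} = - \frac{19}{12} + H g^{2}$ ($U{\left(H,g \right)} = - \frac{5}{6} + \left(H g g - \frac{3}{4}\right) = - \frac{5}{6} + \left(H g^{2} - \frac{3}{4}\right) = - \frac{5}{6} + \left(- \frac{3}{4} + H g^{2}\right) = - \frac{19}{12} + H g^{2}$)
$r{\left(L \right)} = - \frac{2}{7} + \frac{L}{7}$ ($r{\left(L \right)} = - \frac{2}{7} + \frac{L 0 + L}{7} = - \frac{2}{7} + \frac{0 + L}{7} = - \frac{2}{7} + \frac{L}{7}$)
$r{\left(2 \right)} \left(U{\left(13,-7 \right)} - 82\right) = \left(- \frac{2}{7} + \frac{1}{7} \cdot 2\right) \left(\left(- \frac{19}{12} + 13 \left(-7\right)^{2}\right) - 82\right) = \left(- \frac{2}{7} + \frac{2}{7}\right) \left(\left(- \frac{19}{12} + 13 \cdot 49\right) - 82\right) = 0 \left(\left(- \frac{19}{12} + 637\right) - 82\right) = 0 \left(\frac{7625}{12} - 82\right) = 0 \cdot \frac{6641}{12} = 0$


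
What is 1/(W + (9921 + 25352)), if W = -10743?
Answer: 1/24530 ≈ 4.0766e-5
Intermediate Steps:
1/(W + (9921 + 25352)) = 1/(-10743 + (9921 + 25352)) = 1/(-10743 + 35273) = 1/24530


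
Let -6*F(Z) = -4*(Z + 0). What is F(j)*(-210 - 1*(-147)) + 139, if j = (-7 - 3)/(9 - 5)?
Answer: 244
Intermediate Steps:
j = -5/2 (j = -10/4 = -10*¼ = -5/2 ≈ -2.5000)
F(Z) = 2*Z/3 (F(Z) = -(-2)*(Z + 0)/3 = -(-2)*Z/3 = 2*Z/3)
F(j)*(-210 - 1*(-147)) + 139 = ((⅔)*(-5/2))*(-210 - 1*(-147)) + 139 = -5*(-210 + 147)/3 + 139 = -5/3*(-63) + 139 = 105 + 139 = 244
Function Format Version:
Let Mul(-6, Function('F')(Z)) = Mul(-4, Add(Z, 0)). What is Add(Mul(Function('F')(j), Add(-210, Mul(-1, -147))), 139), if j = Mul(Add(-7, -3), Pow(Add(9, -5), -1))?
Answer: 244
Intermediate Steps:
j = Rational(-5, 2) (j = Mul(-10, Pow(4, -1)) = Mul(-10, Rational(1, 4)) = Rational(-5, 2) ≈ -2.5000)
Function('F')(Z) = Mul(Rational(2, 3), Z) (Function('F')(Z) = Mul(Rational(-1, 6), Mul(-4, Add(Z, 0))) = Mul(Rational(-1, 6), Mul(-4, Z)) = Mul(Rational(2, 3), Z))
Add(Mul(Function('F')(j), Add(-210, Mul(-1, -147))), 139) = Add(Mul(Mul(Rational(2, 3), Rational(-5, 2)), Add(-210, Mul(-1, -147))), 139) = Add(Mul(Rational(-5, 3), Add(-210, 147)), 139) = Add(Mul(Rational(-5, 3), -63), 139) = Add(105, 139) = 244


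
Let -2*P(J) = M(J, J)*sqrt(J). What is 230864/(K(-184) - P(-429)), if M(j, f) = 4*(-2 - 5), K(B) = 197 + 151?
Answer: 6695056/17099 + 808024*I*sqrt(429)/51297 ≈ 391.55 + 326.26*I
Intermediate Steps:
K(B) = 348
M(j, f) = -28 (M(j, f) = 4*(-7) = -28)
P(J) = 14*sqrt(J) (P(J) = -(-14)*sqrt(J) = 14*sqrt(J))
230864/(K(-184) - P(-429)) = 230864/(348 - 14*sqrt(-429)) = 230864/(348 - 14*I*sqrt(429))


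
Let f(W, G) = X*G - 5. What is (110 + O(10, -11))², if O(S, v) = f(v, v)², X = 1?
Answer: 133956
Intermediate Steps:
f(W, G) = -5 + G (f(W, G) = 1*G - 5 = G - 5 = -5 + G)
O(S, v) = (-5 + v)²
(110 + O(10, -11))² = (110 + (-5 - 11)²)² = (110 + (-16)²)² = (110 + 256)² = 366² = 133956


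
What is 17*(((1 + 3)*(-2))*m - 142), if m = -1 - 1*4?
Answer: -1734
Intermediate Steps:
m = -5 (m = -1 - 4 = -5)
17*(((1 + 3)*(-2))*m - 142) = 17*(((1 + 3)*(-2))*(-5) - 142) = 17*((4*(-2))*(-5) - 142) = 17*(-8*(-5) - 142) = 17*(40 - 142) = 17*(-102) = -1734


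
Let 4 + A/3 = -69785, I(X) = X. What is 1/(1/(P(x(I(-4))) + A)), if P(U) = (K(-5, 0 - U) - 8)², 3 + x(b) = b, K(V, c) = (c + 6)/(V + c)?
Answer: -837459/4 ≈ -2.0936e+5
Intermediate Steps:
K(V, c) = (6 + c)/(V + c)
x(b) = -3 + b
P(U) = (-8 + (6 - U)/(-5 - U))² (P(U) = ((6 + (0 - U))/(-5 + (0 - U)) - 8)² = ((6 - U)/(-5 - U) - 8)² = (-8 + (6 - U)/(-5 - U))²)
A = -209367 (A = -12 + 3*(-69785) = -12 - 209355 = -209367)
1/(1/(P(x(I(-4))) + A)) = 1/(1/((46 + 7*(-3 - 4))²/(5 + (-3 - 4))² - 209367)) = 1/(1/((46 + 7*(-7))²/(5 - 7)² - 209367)) = 1/(1/((46 - 49)²/(-2)² - 209367)) = 1/(1/((¼)*(-3)² - 209367)) = 1/(1/((¼)*9 - 209367)) = 1/(1/(9/4 - 209367)) = 1/(1/(-837459/4)) = 1/(-4/837459) = -837459/4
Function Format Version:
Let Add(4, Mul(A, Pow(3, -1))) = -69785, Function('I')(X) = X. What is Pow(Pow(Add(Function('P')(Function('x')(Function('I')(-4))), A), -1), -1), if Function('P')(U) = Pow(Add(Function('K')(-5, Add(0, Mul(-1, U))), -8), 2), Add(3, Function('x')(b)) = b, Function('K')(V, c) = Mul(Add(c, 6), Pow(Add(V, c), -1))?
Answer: Rational(-837459, 4) ≈ -2.0936e+5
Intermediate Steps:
Function('K')(V, c) = Mul(Pow(Add(V, c), -1), Add(6, c)) (Function('K')(V, c) = Mul(Add(6, c), Pow(Add(V, c), -1)) = Mul(Pow(Add(V, c), -1), Add(6, c)))
Function('x')(b) = Add(-3, b)
Function('P')(U) = Pow(Add(-8, Mul(Pow(Add(-5, Mul(-1, U)), -1), Add(6, Mul(-1, U)))), 2) (Function('P')(U) = Pow(Add(Mul(Pow(Add(-5, Add(0, Mul(-1, U))), -1), Add(6, Add(0, Mul(-1, U)))), -8), 2) = Pow(Add(Mul(Pow(Add(-5, Mul(-1, U)), -1), Add(6, Mul(-1, U))), -8), 2) = Pow(Add(-8, Mul(Pow(Add(-5, Mul(-1, U)), -1), Add(6, Mul(-1, U)))), 2))
A = -209367 (A = Add(-12, Mul(3, -69785)) = Add(-12, -209355) = -209367)
Pow(Pow(Add(Function('P')(Function('x')(Function('I')(-4))), A), -1), -1) = Pow(Pow(Add(Mul(Pow(Add(5, Add(-3, -4)), -2), Pow(Add(46, Mul(7, Add(-3, -4))), 2)), -209367), -1), -1) = Pow(Pow(Add(Mul(Pow(Add(5, -7), -2), Pow(Add(46, Mul(7, -7)), 2)), -209367), -1), -1) = Pow(Pow(Add(Mul(Pow(-2, -2), Pow(Add(46, -49), 2)), -209367), -1), -1) = Pow(Pow(Add(Mul(Rational(1, 4), Pow(-3, 2)), -209367), -1), -1) = Pow(Pow(Add(Mul(Rational(1, 4), 9), -209367), -1), -1) = Pow(Pow(Add(Rational(9, 4), -209367), -1), -1) = Pow(Pow(Rational(-837459, 4), -1), -1) = Pow(Rational(-4, 837459), -1) = Rational(-837459, 4)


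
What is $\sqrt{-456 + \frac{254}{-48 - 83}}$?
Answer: $\frac{i \sqrt{7858690}}{131} \approx 21.4 i$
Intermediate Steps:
$\sqrt{-456 + \frac{254}{-48 - 83}} = \sqrt{-456 + \frac{254}{-131}} = \sqrt{-456 + 254 \left(- \frac{1}{131}\right)} = \sqrt{-456 - \frac{254}{131}} = \sqrt{- \frac{59990}{131}} = \frac{i \sqrt{7858690}}{131}$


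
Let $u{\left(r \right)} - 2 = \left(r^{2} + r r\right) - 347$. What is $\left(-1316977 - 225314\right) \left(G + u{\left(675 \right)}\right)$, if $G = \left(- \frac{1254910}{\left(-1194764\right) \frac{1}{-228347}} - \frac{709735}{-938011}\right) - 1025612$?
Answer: $\frac{306409397849224862065689}{560350887202} \approx 5.4682 \cdot 10^{11}$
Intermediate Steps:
$u{\left(r \right)} = -345 + 2 r^{2}$ ($u{\left(r \right)} = 2 - \left(347 - r^{2} - r r\right) = 2 + \left(\left(r^{2} + r^{2}\right) - 347\right) = 2 + \left(2 r^{2} - 347\right) = 2 + \left(-347 + 2 r^{2}\right) = -345 + 2 r^{2}$)
$G = - \frac{709098010132369589}{560350887202}$ ($G = \left(- \frac{1254910}{\left(-1194764\right) \left(- \frac{1}{228347}\right)} - - \frac{709735}{938011}\right) - 1025612 = \left(- \frac{1254910}{\frac{1194764}{228347}} + \frac{709735}{938011}\right) - 1025612 = \left(\left(-1254910\right) \frac{228347}{1194764} + \frac{709735}{938011}\right) - 1025612 = \left(- \frac{143277466885}{597382} + \frac{709735}{938011}\right) - 1025612 = - \frac{134395416007351965}{560350887202} - 1025612 = - \frac{709098010132369589}{560350887202} \approx -1.2655 \cdot 10^{6}$)
$\left(-1316977 - 225314\right) \left(G + u{\left(675 \right)}\right) = \left(-1316977 - 225314\right) \left(- \frac{709098010132369589}{560350887202} - \left(345 - 2 \cdot 675^{2}\right)\right) = - 1542291 \left(- \frac{709098010132369589}{560350887202} + \left(-345 + 2 \cdot 455625\right)\right) = - 1542291 \left(- \frac{709098010132369589}{560350887202} + \left(-345 + 911250\right)\right) = - 1542291 \left(- \frac{709098010132369589}{560350887202} + 910905\right) = \left(-1542291\right) \left(- \frac{198671585225631779}{560350887202}\right) = \frac{306409397849224862065689}{560350887202}$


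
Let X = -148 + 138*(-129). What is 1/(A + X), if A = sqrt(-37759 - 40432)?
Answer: -17950/322280691 - I*sqrt(78191)/322280691 ≈ -5.5697e-5 - 8.6765e-7*I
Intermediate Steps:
X = -17950 (X = -148 - 17802 = -17950)
A = I*sqrt(78191) (A = sqrt(-78191) = I*sqrt(78191) ≈ 279.63*I)
1/(A + X) = 1/(I*sqrt(78191) - 17950) = 1/(-17950 + I*sqrt(78191))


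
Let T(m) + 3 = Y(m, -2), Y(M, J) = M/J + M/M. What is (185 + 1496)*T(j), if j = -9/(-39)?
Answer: -92455/26 ≈ -3556.0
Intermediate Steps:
j = 3/13 (j = -9*(-1/39) = 3/13 ≈ 0.23077)
Y(M, J) = 1 + M/J (Y(M, J) = M/J + 1 = 1 + M/J)
T(m) = -2 - m/2 (T(m) = -3 + (-2 + m)/(-2) = -3 - (-2 + m)/2 = -3 + (1 - m/2) = -2 - m/2)
(185 + 1496)*T(j) = (185 + 1496)*(-2 - ½*3/13) = 1681*(-2 - 3/26) = 1681*(-55/26) = -92455/26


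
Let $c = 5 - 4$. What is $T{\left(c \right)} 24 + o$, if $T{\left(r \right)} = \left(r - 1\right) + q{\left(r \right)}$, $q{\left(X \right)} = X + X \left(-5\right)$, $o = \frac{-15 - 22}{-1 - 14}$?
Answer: $- \frac{1403}{15} \approx -93.533$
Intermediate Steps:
$c = 1$
$o = \frac{37}{15}$ ($o = - \frac{37}{-15} = \left(-37\right) \left(- \frac{1}{15}\right) = \frac{37}{15} \approx 2.4667$)
$q{\left(X \right)} = - 4 X$ ($q{\left(X \right)} = X - 5 X = - 4 X$)
$T{\left(r \right)} = -1 - 3 r$ ($T{\left(r \right)} = \left(r - 1\right) - 4 r = \left(-1 + r\right) - 4 r = -1 - 3 r$)
$T{\left(c \right)} 24 + o = \left(-1 - 3\right) 24 + \frac{37}{15} = \left(-4\right) 24 + \frac{37}{15} = -96 + \frac{37}{15} = - \frac{1403}{15}$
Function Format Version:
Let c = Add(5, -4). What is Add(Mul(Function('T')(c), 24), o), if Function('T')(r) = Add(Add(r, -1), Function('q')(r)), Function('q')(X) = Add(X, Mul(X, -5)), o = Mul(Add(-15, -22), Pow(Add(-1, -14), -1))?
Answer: Rational(-1403, 15) ≈ -93.533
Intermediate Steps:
c = 1
o = Rational(37, 15) (o = Mul(-37, Pow(-15, -1)) = Mul(-37, Rational(-1, 15)) = Rational(37, 15) ≈ 2.4667)
Function('q')(X) = Mul(-4, X) (Function('q')(X) = Add(X, Mul(-5, X)) = Mul(-4, X))
Function('T')(r) = Add(-1, Mul(-3, r)) (Function('T')(r) = Add(Add(r, -1), Mul(-4, r)) = Add(Add(-1, r), Mul(-4, r)) = Add(-1, Mul(-3, r)))
Add(Mul(Function('T')(c), 24), o) = Add(Mul(Add(-1, Mul(-3, 1)), 24), Rational(37, 15)) = Add(Mul(Add(-1, -3), 24), Rational(37, 15)) = Add(Mul(-4, 24), Rational(37, 15)) = Add(-96, Rational(37, 15)) = Rational(-1403, 15)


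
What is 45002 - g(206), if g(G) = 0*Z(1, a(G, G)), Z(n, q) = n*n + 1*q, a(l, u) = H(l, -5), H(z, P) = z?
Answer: 45002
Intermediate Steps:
a(l, u) = l
Z(n, q) = q + n² (Z(n, q) = n² + q = q + n²)
g(G) = 0 (g(G) = 0*(G + 1²) = 0*(G + 1) = 0*(1 + G) = 0)
45002 - g(206) = 45002 - 1*0 = 45002 + 0 = 45002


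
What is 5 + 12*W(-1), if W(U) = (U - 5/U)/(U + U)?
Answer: -19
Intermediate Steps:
W(U) = (U - 5/U)/(2*U) (W(U) = (U - 5/U)/((2*U)) = (U - 5/U)*(1/(2*U)) = (U - 5/U)/(2*U))
5 + 12*W(-1) = 5 + 12*((½)*(-5 + (-1)²)/(-1)²) = 5 + 12*((½)*1*(-5 + 1)) = 5 + 12*((½)*1*(-4)) = 5 + 12*(-2) = 5 - 24 = -19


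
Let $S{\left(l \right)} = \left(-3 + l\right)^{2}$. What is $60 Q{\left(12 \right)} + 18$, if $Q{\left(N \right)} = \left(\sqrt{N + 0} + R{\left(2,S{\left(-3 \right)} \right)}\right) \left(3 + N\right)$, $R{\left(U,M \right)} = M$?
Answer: $32418 + 1800 \sqrt{3} \approx 35536.0$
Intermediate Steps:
$Q{\left(N \right)} = \left(3 + N\right) \left(36 + \sqrt{N}\right)$ ($Q{\left(N \right)} = \left(\sqrt{N + 0} + \left(-3 - 3\right)^{2}\right) \left(3 + N\right) = \left(\sqrt{N} + \left(-6\right)^{2}\right) \left(3 + N\right) = \left(\sqrt{N} + 36\right) \left(3 + N\right) = \left(36 + \sqrt{N}\right) \left(3 + N\right) = \left(3 + N\right) \left(36 + \sqrt{N}\right)$)
$60 Q{\left(12 \right)} + 18 = 60 \left(108 + 12^{\frac{3}{2}} + 3 \sqrt{12} + 36 \cdot 12\right) + 18 = 60 \left(108 + 24 \sqrt{3} + 3 \cdot 2 \sqrt{3} + 432\right) + 18 = 60 \left(108 + 24 \sqrt{3} + 6 \sqrt{3} + 432\right) + 18 = 60 \left(540 + 30 \sqrt{3}\right) + 18 = \left(32400 + 1800 \sqrt{3}\right) + 18 = 32418 + 1800 \sqrt{3}$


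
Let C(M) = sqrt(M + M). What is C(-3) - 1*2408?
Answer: -2408 + I*sqrt(6) ≈ -2408.0 + 2.4495*I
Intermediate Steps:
C(M) = sqrt(2)*sqrt(M) (C(M) = sqrt(2*M) = sqrt(2)*sqrt(M))
C(-3) - 1*2408 = sqrt(2)*sqrt(-3) - 1*2408 = sqrt(2)*(I*sqrt(3)) - 2408 = I*sqrt(6) - 2408 = -2408 + I*sqrt(6)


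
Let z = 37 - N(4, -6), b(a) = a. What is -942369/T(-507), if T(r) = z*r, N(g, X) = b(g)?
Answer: 314123/5577 ≈ 56.325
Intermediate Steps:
N(g, X) = g
z = 33 (z = 37 - 1*4 = 37 - 4 = 33)
T(r) = 33*r
-942369/T(-507) = -942369/(33*(-507)) = -942369/(-16731) = -942369*(-1/16731) = 314123/5577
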